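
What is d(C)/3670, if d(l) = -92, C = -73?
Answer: -46/1835 ≈ -0.025068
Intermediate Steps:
d(C)/3670 = -92/3670 = -92*1/3670 = -46/1835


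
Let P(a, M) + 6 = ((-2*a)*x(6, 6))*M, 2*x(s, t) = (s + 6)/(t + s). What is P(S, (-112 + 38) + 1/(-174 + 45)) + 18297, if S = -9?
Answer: 757872/43 ≈ 17625.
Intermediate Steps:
x(s, t) = (6 + s)/(2*(s + t)) (x(s, t) = ((s + 6)/(t + s))/2 = ((6 + s)/(s + t))/2 = (6 + s)/(2*(s + t)))
P(a, M) = -6 - M*a (P(a, M) = -6 + ((-2*a)*((3 + (1/2)*6)/(6 + 6)))*M = -6 + ((-2*a)*((3 + 3)/12))*M = -6 + ((-2*a)*((1/12)*6))*M = -6 + (-2*a*(1/2))*M = -6 + (-a)*M = -6 - M*a)
P(S, (-112 + 38) + 1/(-174 + 45)) + 18297 = (-6 - 1*((-112 + 38) + 1/(-174 + 45))*(-9)) + 18297 = (-6 - 1*(-74 + 1/(-129))*(-9)) + 18297 = (-6 - 1*(-74 - 1/129)*(-9)) + 18297 = (-6 - 1*(-9547/129)*(-9)) + 18297 = (-6 - 28641/43) + 18297 = -28899/43 + 18297 = 757872/43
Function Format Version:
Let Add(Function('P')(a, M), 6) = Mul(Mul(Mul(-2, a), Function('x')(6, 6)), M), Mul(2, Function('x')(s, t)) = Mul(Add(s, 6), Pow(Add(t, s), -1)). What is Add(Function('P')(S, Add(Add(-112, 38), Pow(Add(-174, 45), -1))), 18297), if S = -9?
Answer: Rational(757872, 43) ≈ 17625.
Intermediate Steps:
Function('x')(s, t) = Mul(Rational(1, 2), Pow(Add(s, t), -1), Add(6, s)) (Function('x')(s, t) = Mul(Rational(1, 2), Mul(Add(s, 6), Pow(Add(t, s), -1))) = Mul(Rational(1, 2), Mul(Add(6, s), Pow(Add(s, t), -1))) = Mul(Rational(1, 2), Mul(Pow(Add(s, t), -1), Add(6, s))) = Mul(Rational(1, 2), Pow(Add(s, t), -1), Add(6, s)))
Function('P')(a, M) = Add(-6, Mul(-1, M, a)) (Function('P')(a, M) = Add(-6, Mul(Mul(Mul(-2, a), Mul(Pow(Add(6, 6), -1), Add(3, Mul(Rational(1, 2), 6)))), M)) = Add(-6, Mul(Mul(Mul(-2, a), Mul(Pow(12, -1), Add(3, 3))), M)) = Add(-6, Mul(Mul(Mul(-2, a), Mul(Rational(1, 12), 6)), M)) = Add(-6, Mul(Mul(Mul(-2, a), Rational(1, 2)), M)) = Add(-6, Mul(Mul(-1, a), M)) = Add(-6, Mul(-1, M, a)))
Add(Function('P')(S, Add(Add(-112, 38), Pow(Add(-174, 45), -1))), 18297) = Add(Add(-6, Mul(-1, Add(Add(-112, 38), Pow(Add(-174, 45), -1)), -9)), 18297) = Add(Add(-6, Mul(-1, Add(-74, Pow(-129, -1)), -9)), 18297) = Add(Add(-6, Mul(-1, Add(-74, Rational(-1, 129)), -9)), 18297) = Add(Add(-6, Mul(-1, Rational(-9547, 129), -9)), 18297) = Add(Add(-6, Rational(-28641, 43)), 18297) = Add(Rational(-28899, 43), 18297) = Rational(757872, 43)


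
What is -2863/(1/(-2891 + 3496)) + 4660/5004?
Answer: -2166874700/1251 ≈ -1.7321e+6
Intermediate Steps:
-2863/(1/(-2891 + 3496)) + 4660/5004 = -2863/(1/605) + 4660*(1/5004) = -2863/1/605 + 1165/1251 = -2863*605 + 1165/1251 = -1732115 + 1165/1251 = -2166874700/1251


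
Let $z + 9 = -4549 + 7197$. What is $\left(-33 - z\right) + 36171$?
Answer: $33499$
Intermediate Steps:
$z = 2639$ ($z = -9 + \left(-4549 + 7197\right) = -9 + 2648 = 2639$)
$\left(-33 - z\right) + 36171 = \left(-33 - 2639\right) + 36171 = -2672 + 36171 = 33499$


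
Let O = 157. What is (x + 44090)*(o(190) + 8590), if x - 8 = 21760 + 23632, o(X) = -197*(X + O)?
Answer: -5348727810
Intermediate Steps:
o(X) = -30929 - 197*X (o(X) = -197*(X + 157) = -197*(157 + X) = -30929 - 197*X)
x = 45400 (x = 8 + (21760 + 23632) = 8 + 45392 = 45400)
(x + 44090)*(o(190) + 8590) = (45400 + 44090)*((-30929 - 197*190) + 8590) = 89490*((-30929 - 37430) + 8590) = 89490*(-68359 + 8590) = 89490*(-59769) = -5348727810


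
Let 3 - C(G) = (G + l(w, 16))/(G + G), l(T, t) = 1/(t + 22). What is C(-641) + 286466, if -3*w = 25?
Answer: 13955599447/48716 ≈ 2.8647e+5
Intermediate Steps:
w = -25/3 (w = -⅓*25 = -25/3 ≈ -8.3333)
l(T, t) = 1/(22 + t)
C(G) = 3 - (1/38 + G)/(2*G) (C(G) = 3 - (G + 1/(22 + 16))/(G + G) = 3 - (G + 1/38)/(2*G) = 3 - (G + 1/38)*1/(2*G) = 3 - (1/38 + G)*1/(2*G) = 3 - (1/38 + G)/(2*G))
C(-641) + 286466 = (1/76)*(-1 + 190*(-641))/(-641) + 286466 = (1/76)*(-1/641)*(-1 - 121790) + 286466 = (1/76)*(-1/641)*(-121791) + 286466 = 121791/48716 + 286466 = 13955599447/48716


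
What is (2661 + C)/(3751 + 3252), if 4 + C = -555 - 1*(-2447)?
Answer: 4549/7003 ≈ 0.64958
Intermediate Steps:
C = 1888 (C = -4 + (-555 - 1*(-2447)) = -4 + (-555 + 2447) = -4 + 1892 = 1888)
(2661 + C)/(3751 + 3252) = (2661 + 1888)/(3751 + 3252) = 4549/7003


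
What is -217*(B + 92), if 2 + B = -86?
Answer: -868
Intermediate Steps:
B = -88 (B = -2 - 86 = -88)
-217*(B + 92) = -217*(-88 + 92) = -217*4 = -868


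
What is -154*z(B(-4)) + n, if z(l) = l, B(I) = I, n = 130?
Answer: 746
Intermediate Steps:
-154*z(B(-4)) + n = -154*(-4) + 130 = 616 + 130 = 746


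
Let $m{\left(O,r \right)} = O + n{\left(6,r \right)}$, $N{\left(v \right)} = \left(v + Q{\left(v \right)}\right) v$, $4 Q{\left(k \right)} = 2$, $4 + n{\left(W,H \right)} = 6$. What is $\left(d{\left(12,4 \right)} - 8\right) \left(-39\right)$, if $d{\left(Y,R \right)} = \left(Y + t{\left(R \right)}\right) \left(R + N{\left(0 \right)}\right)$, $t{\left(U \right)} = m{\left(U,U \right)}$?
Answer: $-2496$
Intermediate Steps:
$n{\left(W,H \right)} = 2$ ($n{\left(W,H \right)} = -4 + 6 = 2$)
$Q{\left(k \right)} = \frac{1}{2}$ ($Q{\left(k \right)} = \frac{1}{4} \cdot 2 = \frac{1}{2}$)
$N{\left(v \right)} = v \left(\frac{1}{2} + v\right)$ ($N{\left(v \right)} = \left(v + \frac{1}{2}\right) v = \left(\frac{1}{2} + v\right) v = v \left(\frac{1}{2} + v\right)$)
$m{\left(O,r \right)} = 2 + O$ ($m{\left(O,r \right)} = O + 2 = 2 + O$)
$t{\left(U \right)} = 2 + U$
$d{\left(Y,R \right)} = R \left(2 + R + Y\right)$ ($d{\left(Y,R \right)} = \left(Y + \left(2 + R\right)\right) \left(R + 0 \left(\frac{1}{2} + 0\right)\right) = \left(2 + R + Y\right) \left(R + 0 \cdot \frac{1}{2}\right) = \left(2 + R + Y\right) \left(R + 0\right) = \left(2 + R + Y\right) R = R \left(2 + R + Y\right)$)
$\left(d{\left(12,4 \right)} - 8\right) \left(-39\right) = \left(4 \left(2 + 4 + 12\right) - 8\right) \left(-39\right) = \left(4 \cdot 18 - 8\right) \left(-39\right) = \left(72 - 8\right) \left(-39\right) = 64 \left(-39\right) = -2496$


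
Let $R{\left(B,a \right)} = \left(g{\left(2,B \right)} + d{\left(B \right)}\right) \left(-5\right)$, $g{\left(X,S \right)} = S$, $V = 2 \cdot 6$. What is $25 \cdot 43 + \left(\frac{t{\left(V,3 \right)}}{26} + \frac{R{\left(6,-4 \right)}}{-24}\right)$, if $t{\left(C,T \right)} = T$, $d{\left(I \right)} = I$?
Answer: $\frac{14009}{13} \approx 1077.6$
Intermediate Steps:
$V = 12$
$R{\left(B,a \right)} = - 10 B$ ($R{\left(B,a \right)} = \left(B + B\right) \left(-5\right) = 2 B \left(-5\right) = - 10 B$)
$25 \cdot 43 + \left(\frac{t{\left(V,3 \right)}}{26} + \frac{R{\left(6,-4 \right)}}{-24}\right) = 25 \cdot 43 + \left(\frac{3}{26} + \frac{\left(-10\right) 6}{-24}\right) = 1075 + \left(3 \cdot \frac{1}{26} - - \frac{5}{2}\right) = 1075 + \left(\frac{3}{26} + \frac{5}{2}\right) = 1075 + \frac{34}{13} = \frac{14009}{13}$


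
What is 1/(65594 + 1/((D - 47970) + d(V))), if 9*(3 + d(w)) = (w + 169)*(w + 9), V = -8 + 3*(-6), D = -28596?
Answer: 691552/45361661879 ≈ 1.5245e-5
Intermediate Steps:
V = -26 (V = -8 - 18 = -26)
d(w) = -3 + (9 + w)*(169 + w)/9 (d(w) = -3 + ((w + 169)*(w + 9))/9 = -3 + ((169 + w)*(9 + w))/9 = -3 + ((9 + w)*(169 + w))/9 = -3 + (9 + w)*(169 + w)/9)
1/(65594 + 1/((D - 47970) + d(V))) = 1/(65594 + 1/((-28596 - 47970) + (166 + (⅑)*(-26)² + (178/9)*(-26)))) = 1/(65594 + 1/(-76566 + (166 + (⅑)*676 - 4628/9))) = 1/(65594 + 1/(-76566 + (166 + 676/9 - 4628/9))) = 1/(65594 + 1/(-76566 - 2458/9)) = 1/(65594 + 1/(-691552/9)) = 1/(65594 - 9/691552) = 1/(45361661879/691552) = 691552/45361661879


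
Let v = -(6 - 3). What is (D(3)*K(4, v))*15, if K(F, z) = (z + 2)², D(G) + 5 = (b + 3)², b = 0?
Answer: 60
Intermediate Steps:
D(G) = 4 (D(G) = -5 + (0 + 3)² = -5 + 3² = -5 + 9 = 4)
v = -3 (v = -1*3 = -3)
K(F, z) = (2 + z)²
(D(3)*K(4, v))*15 = (4*(2 - 3)²)*15 = (4*(-1)²)*15 = (4*1)*15 = 4*15 = 60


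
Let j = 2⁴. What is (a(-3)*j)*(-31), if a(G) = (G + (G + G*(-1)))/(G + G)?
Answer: -248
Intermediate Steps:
j = 16
a(G) = ½ (a(G) = (G + (G - G))/((2*G)) = (G + 0)*(1/(2*G)) = G*(1/(2*G)) = ½)
(a(-3)*j)*(-31) = ((½)*16)*(-31) = 8*(-31) = -248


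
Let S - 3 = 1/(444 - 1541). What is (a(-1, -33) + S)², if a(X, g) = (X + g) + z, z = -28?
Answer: 4189196176/1203409 ≈ 3481.1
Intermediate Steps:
a(X, g) = -28 + X + g (a(X, g) = (X + g) - 28 = -28 + X + g)
S = 3290/1097 (S = 3 + 1/(444 - 1541) = 3 + 1/(-1097) = 3 - 1/1097 = 3290/1097 ≈ 2.9991)
(a(-1, -33) + S)² = ((-28 - 1 - 33) + 3290/1097)² = (-62 + 3290/1097)² = (-64724/1097)² = 4189196176/1203409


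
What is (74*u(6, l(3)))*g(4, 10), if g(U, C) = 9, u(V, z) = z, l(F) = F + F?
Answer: 3996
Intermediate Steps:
l(F) = 2*F
(74*u(6, l(3)))*g(4, 10) = (74*(2*3))*9 = (74*6)*9 = 444*9 = 3996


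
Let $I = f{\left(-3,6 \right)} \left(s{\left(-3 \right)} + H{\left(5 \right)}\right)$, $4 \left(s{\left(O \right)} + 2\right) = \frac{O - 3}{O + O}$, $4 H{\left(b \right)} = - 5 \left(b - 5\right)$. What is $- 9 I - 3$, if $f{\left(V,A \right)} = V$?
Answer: $- \frac{201}{4} \approx -50.25$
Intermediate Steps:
$H{\left(b \right)} = \frac{25}{4} - \frac{5 b}{4}$ ($H{\left(b \right)} = \frac{\left(-5\right) \left(b - 5\right)}{4} = \frac{\left(-5\right) \left(-5 + b\right)}{4} = \frac{25 - 5 b}{4} = \frac{25}{4} - \frac{5 b}{4}$)
$s{\left(O \right)} = -2 + \frac{-3 + O}{8 O}$ ($s{\left(O \right)} = -2 + \frac{\left(O - 3\right) \frac{1}{O + O}}{4} = -2 + \frac{\left(-3 + O\right) \frac{1}{2 O}}{4} = -2 + \frac{\frac{1}{2} \frac{1}{O} \left(-3 + O\right)}{4} = -2 + \frac{-3 + O}{8 O}$)
$I = \frac{21}{4}$ ($I = - 3 \left(\frac{3 \left(-1 - -15\right)}{8 \left(-3\right)} + \left(\frac{25}{4} - \frac{25}{4}\right)\right) = - 3 \left(\frac{3}{8} \left(- \frac{1}{3}\right) \left(-1 + 15\right) + \left(\frac{25}{4} - \frac{25}{4}\right)\right) = - 3 \left(\frac{3}{8} \left(- \frac{1}{3}\right) 14 + 0\right) = - 3 \left(- \frac{7}{4} + 0\right) = \left(-3\right) \left(- \frac{7}{4}\right) = \frac{21}{4} \approx 5.25$)
$- 9 I - 3 = \left(-9\right) \frac{21}{4} - 3 = - \frac{189}{4} - 3 = - \frac{201}{4}$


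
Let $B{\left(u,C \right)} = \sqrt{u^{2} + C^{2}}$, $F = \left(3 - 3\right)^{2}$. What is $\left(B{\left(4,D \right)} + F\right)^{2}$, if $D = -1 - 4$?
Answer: $41$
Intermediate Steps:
$D = -5$ ($D = -1 - 4 = -5$)
$F = 0$ ($F = 0^{2} = 0$)
$B{\left(u,C \right)} = \sqrt{C^{2} + u^{2}}$
$\left(B{\left(4,D \right)} + F\right)^{2} = \left(\sqrt{\left(-5\right)^{2} + 4^{2}} + 0\right)^{2} = \left(\sqrt{25 + 16} + 0\right)^{2} = \left(\sqrt{41} + 0\right)^{2} = \left(\sqrt{41}\right)^{2} = 41$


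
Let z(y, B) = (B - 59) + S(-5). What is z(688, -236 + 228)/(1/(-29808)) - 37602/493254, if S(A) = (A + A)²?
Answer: -26955346681/27403 ≈ -9.8366e+5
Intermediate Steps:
S(A) = 4*A² (S(A) = (2*A)² = 4*A²)
z(y, B) = 41 + B (z(y, B) = (B - 59) + 4*(-5)² = (-59 + B) + 4*25 = (-59 + B) + 100 = 41 + B)
z(688, -236 + 228)/(1/(-29808)) - 37602/493254 = (41 + (-236 + 228))/(1/(-29808)) - 37602/493254 = (41 - 8)/(-1/29808) - 37602*1/493254 = 33*(-29808) - 2089/27403 = -983664 - 2089/27403 = -26955346681/27403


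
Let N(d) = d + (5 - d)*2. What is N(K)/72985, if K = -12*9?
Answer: 118/72985 ≈ 0.0016168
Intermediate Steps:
K = -108
N(d) = 10 - d (N(d) = d + (10 - 2*d) = 10 - d)
N(K)/72985 = (10 - 1*(-108))/72985 = (10 + 108)*(1/72985) = 118*(1/72985) = 118/72985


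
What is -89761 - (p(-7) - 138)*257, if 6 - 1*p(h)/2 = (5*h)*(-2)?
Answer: -21399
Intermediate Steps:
p(h) = 12 + 20*h (p(h) = 12 - 2*5*h*(-2) = 12 - (-20)*h = 12 + 20*h)
-89761 - (p(-7) - 138)*257 = -89761 - ((12 + 20*(-7)) - 138)*257 = -89761 - ((12 - 140) - 138)*257 = -89761 - (-128 - 138)*257 = -89761 - (-266)*257 = -89761 - 1*(-68362) = -89761 + 68362 = -21399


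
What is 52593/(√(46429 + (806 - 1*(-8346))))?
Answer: 17531*√55581/18527 ≈ 223.08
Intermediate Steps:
52593/(√(46429 + (806 - 1*(-8346)))) = 52593/(√(46429 + (806 + 8346))) = 52593/(√(46429 + 9152)) = 52593/(√55581) = 52593*(√55581/55581) = 17531*√55581/18527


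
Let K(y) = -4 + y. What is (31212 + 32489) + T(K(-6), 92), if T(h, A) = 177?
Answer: 63878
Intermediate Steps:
(31212 + 32489) + T(K(-6), 92) = (31212 + 32489) + 177 = 63701 + 177 = 63878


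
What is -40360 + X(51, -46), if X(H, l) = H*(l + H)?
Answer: -40105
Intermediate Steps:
X(H, l) = H*(H + l)
-40360 + X(51, -46) = -40360 + 51*(51 - 46) = -40360 + 51*5 = -40360 + 255 = -40105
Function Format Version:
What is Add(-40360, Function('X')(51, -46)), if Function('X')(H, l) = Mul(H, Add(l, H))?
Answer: -40105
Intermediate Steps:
Function('X')(H, l) = Mul(H, Add(H, l))
Add(-40360, Function('X')(51, -46)) = Add(-40360, Mul(51, Add(51, -46))) = Add(-40360, Mul(51, 5)) = Add(-40360, 255) = -40105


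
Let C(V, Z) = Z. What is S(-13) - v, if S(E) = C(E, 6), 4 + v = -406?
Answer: 416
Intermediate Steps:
v = -410 (v = -4 - 406 = -410)
S(E) = 6
S(-13) - v = 6 - 1*(-410) = 6 + 410 = 416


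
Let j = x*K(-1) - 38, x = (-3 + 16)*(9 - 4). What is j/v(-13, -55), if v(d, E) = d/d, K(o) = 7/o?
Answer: -493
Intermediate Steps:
x = 65 (x = 13*5 = 65)
v(d, E) = 1
j = -493 (j = 65*(7/(-1)) - 38 = 65*(7*(-1)) - 38 = 65*(-7) - 38 = -455 - 38 = -493)
j/v(-13, -55) = -493/1 = -493*1 = -493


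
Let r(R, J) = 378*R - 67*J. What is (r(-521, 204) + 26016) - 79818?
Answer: -264408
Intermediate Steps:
r(R, J) = -67*J + 378*R
(r(-521, 204) + 26016) - 79818 = ((-67*204 + 378*(-521)) + 26016) - 79818 = ((-13668 - 196938) + 26016) - 79818 = (-210606 + 26016) - 79818 = -184590 - 79818 = -264408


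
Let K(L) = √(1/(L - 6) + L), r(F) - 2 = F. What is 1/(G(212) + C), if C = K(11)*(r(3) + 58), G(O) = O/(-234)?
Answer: 31005/1521257858 + 862407*√70/1521257858 ≈ 0.0047634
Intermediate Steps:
r(F) = 2 + F
K(L) = √(L + 1/(-6 + L)) (K(L) = √(1/(-6 + L) + L) = √(L + 1/(-6 + L)))
G(O) = -O/234 (G(O) = O*(-1/234) = -O/234)
C = 126*√70/5 (C = √((1 + 11*(-6 + 11))/(-6 + 11))*((2 + 3) + 58) = √((1 + 11*5)/5)*(5 + 58) = √((1 + 55)/5)*63 = √((⅕)*56)*63 = √(56/5)*63 = (2*√70/5)*63 = 126*√70/5 ≈ 210.84)
1/(G(212) + C) = 1/(-1/234*212 + 126*√70/5) = 1/(-106/117 + 126*√70/5)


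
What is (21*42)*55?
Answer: 48510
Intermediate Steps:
(21*42)*55 = 882*55 = 48510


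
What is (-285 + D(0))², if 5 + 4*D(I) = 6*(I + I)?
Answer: 1311025/16 ≈ 81939.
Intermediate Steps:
D(I) = -5/4 + 3*I (D(I) = -5/4 + (6*(I + I))/4 = -5/4 + (6*(2*I))/4 = -5/4 + (12*I)/4 = -5/4 + 3*I)
(-285 + D(0))² = (-285 + (-5/4 + 3*0))² = (-285 + (-5/4 + 0))² = (-285 - 5/4)² = (-1145/4)² = 1311025/16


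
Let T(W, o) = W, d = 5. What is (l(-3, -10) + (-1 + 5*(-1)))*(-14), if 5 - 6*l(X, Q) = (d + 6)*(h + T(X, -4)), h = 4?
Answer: 98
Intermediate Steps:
l(X, Q) = -13/2 - 11*X/6 (l(X, Q) = 5/6 - (5 + 6)*(4 + X)/6 = 5/6 - 11*(4 + X)/6 = 5/6 - (44 + 11*X)/6 = 5/6 + (-22/3 - 11*X/6) = -13/2 - 11*X/6)
(l(-3, -10) + (-1 + 5*(-1)))*(-14) = ((-13/2 - 11/6*(-3)) + (-1 + 5*(-1)))*(-14) = ((-13/2 + 11/2) + (-1 - 5))*(-14) = (-1 - 6)*(-14) = -7*(-14) = 98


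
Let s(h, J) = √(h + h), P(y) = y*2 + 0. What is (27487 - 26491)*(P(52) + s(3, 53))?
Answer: 103584 + 996*√6 ≈ 1.0602e+5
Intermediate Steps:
P(y) = 2*y (P(y) = 2*y + 0 = 2*y)
s(h, J) = √2*√h (s(h, J) = √(2*h) = √2*√h)
(27487 - 26491)*(P(52) + s(3, 53)) = (27487 - 26491)*(2*52 + √2*√3) = 996*(104 + √6) = 103584 + 996*√6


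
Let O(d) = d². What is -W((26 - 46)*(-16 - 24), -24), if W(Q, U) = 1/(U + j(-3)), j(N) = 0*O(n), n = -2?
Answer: 1/24 ≈ 0.041667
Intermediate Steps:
j(N) = 0 (j(N) = 0*(-2)² = 0*4 = 0)
W(Q, U) = 1/U (W(Q, U) = 1/(U + 0) = 1/U)
-W((26 - 46)*(-16 - 24), -24) = -1/(-24) = -1*(-1/24) = 1/24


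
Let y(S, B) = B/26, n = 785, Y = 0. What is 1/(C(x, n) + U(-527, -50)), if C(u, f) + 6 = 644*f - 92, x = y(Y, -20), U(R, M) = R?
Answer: 1/504915 ≈ 1.9805e-6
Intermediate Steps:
y(S, B) = B/26 (y(S, B) = B*(1/26) = B/26)
x = -10/13 (x = (1/26)*(-20) = -10/13 ≈ -0.76923)
C(u, f) = -98 + 644*f (C(u, f) = -6 + (644*f - 92) = -6 + (-92 + 644*f) = -98 + 644*f)
1/(C(x, n) + U(-527, -50)) = 1/((-98 + 644*785) - 527) = 1/((-98 + 505540) - 527) = 1/(505442 - 527) = 1/504915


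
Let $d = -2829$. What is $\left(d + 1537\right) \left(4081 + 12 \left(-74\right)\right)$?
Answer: $-4125356$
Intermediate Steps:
$\left(d + 1537\right) \left(4081 + 12 \left(-74\right)\right) = \left(-2829 + 1537\right) \left(4081 + 12 \left(-74\right)\right) = - 1292 \left(4081 - 888\right) = \left(-1292\right) 3193 = -4125356$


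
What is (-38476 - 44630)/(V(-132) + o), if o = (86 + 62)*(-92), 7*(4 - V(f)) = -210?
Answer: 41553/6791 ≈ 6.1188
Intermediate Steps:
V(f) = 34 (V(f) = 4 - 1/7*(-210) = 4 + 30 = 34)
o = -13616 (o = 148*(-92) = -13616)
(-38476 - 44630)/(V(-132) + o) = (-38476 - 44630)/(34 - 13616) = -83106/(-13582) = -83106*(-1/13582) = 41553/6791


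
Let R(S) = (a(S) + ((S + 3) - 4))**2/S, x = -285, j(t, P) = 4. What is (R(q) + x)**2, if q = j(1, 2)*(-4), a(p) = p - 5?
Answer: 2253001/16 ≈ 1.4081e+5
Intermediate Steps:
a(p) = -5 + p
q = -16 (q = 4*(-4) = -16)
R(S) = (-6 + 2*S)**2/S (R(S) = ((-5 + S) + ((S + 3) - 4))**2/S = ((-5 + S) + ((3 + S) - 4))**2/S = ((-5 + S) + (-1 + S))**2/S = (-6 + 2*S)**2/S)
(R(q) + x)**2 = (4*(-3 - 16)**2/(-16) - 285)**2 = (4*(-1/16)*(-19)**2 - 285)**2 = (4*(-1/16)*361 - 285)**2 = (-361/4 - 285)**2 = (-1501/4)**2 = 2253001/16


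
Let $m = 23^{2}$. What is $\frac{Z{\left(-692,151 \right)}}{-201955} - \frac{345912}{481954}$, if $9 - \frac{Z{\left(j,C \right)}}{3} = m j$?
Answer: $- \frac{299577740667}{48666510035} \approx -6.1557$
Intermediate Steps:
$m = 529$
$Z{\left(j,C \right)} = 27 - 1587 j$ ($Z{\left(j,C \right)} = 27 - 3 \cdot 529 j = 27 - 1587 j$)
$\frac{Z{\left(-692,151 \right)}}{-201955} - \frac{345912}{481954} = \frac{27 - -1098204}{-201955} - \frac{345912}{481954} = \left(27 + 1098204\right) \left(- \frac{1}{201955}\right) - \frac{172956}{240977} = 1098231 \left(- \frac{1}{201955}\right) - \frac{172956}{240977} = - \frac{1098231}{201955} - \frac{172956}{240977} = - \frac{299577740667}{48666510035}$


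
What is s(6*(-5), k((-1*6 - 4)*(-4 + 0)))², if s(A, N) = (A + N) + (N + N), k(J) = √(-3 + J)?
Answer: 1233 - 180*√37 ≈ 138.10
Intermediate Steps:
s(A, N) = A + 3*N (s(A, N) = (A + N) + 2*N = A + 3*N)
s(6*(-5), k((-1*6 - 4)*(-4 + 0)))² = (6*(-5) + 3*√(-3 + (-1*6 - 4)*(-4 + 0)))² = (-30 + 3*√(-3 + (-6 - 4)*(-4)))² = (-30 + 3*√(-3 - 10*(-4)))² = (-30 + 3*√(-3 + 40))² = (-30 + 3*√37)²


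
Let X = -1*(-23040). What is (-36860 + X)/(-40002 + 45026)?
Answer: -3455/1256 ≈ -2.7508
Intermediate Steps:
X = 23040
(-36860 + X)/(-40002 + 45026) = (-36860 + 23040)/(-40002 + 45026) = -13820/5024 = -13820*1/5024 = -3455/1256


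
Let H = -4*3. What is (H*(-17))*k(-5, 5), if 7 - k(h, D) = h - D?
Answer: 3468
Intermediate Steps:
k(h, D) = 7 + D - h (k(h, D) = 7 - (h - D) = 7 + (D - h) = 7 + D - h)
H = -12
(H*(-17))*k(-5, 5) = (-12*(-17))*(7 + 5 - 1*(-5)) = 204*(7 + 5 + 5) = 204*17 = 3468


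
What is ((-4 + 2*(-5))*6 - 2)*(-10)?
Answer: 860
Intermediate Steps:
((-4 + 2*(-5))*6 - 2)*(-10) = ((-4 - 10)*6 - 2)*(-10) = (-14*6 - 2)*(-10) = (-84 - 2)*(-10) = -86*(-10) = 860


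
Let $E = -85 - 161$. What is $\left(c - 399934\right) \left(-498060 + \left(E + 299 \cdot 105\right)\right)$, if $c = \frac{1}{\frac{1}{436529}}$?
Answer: $-17086608045$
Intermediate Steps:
$E = -246$
$c = 436529$ ($c = \frac{1}{\frac{1}{436529}} = 436529$)
$\left(c - 399934\right) \left(-498060 + \left(E + 299 \cdot 105\right)\right) = \left(436529 - 399934\right) \left(-498060 + \left(-246 + 299 \cdot 105\right)\right) = 36595 \left(-498060 + \left(-246 + 31395\right)\right) = 36595 \left(-498060 + 31149\right) = 36595 \left(-466911\right) = -17086608045$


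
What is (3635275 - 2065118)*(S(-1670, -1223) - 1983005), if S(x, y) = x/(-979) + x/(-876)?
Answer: -18289424497977265/5874 ≈ -3.1136e+12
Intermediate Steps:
S(x, y) = -1855*x/857604 (S(x, y) = x*(-1/979) + x*(-1/876) = -x/979 - x/876 = -1855*x/857604)
(3635275 - 2065118)*(S(-1670, -1223) - 1983005) = (3635275 - 2065118)*(-1855/857604*(-1670) - 1983005) = 1570157*(1548925/428802 - 1983005) = 1570157*(-850314961085/428802) = -18289424497977265/5874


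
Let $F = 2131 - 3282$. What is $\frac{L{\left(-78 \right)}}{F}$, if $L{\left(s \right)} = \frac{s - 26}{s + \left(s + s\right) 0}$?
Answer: $- \frac{4}{3453} \approx -0.0011584$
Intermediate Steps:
$F = -1151$ ($F = 2131 - 3282 = -1151$)
$L{\left(s \right)} = \frac{-26 + s}{s}$ ($L{\left(s \right)} = \frac{-26 + s}{s + 2 s 0} = \frac{-26 + s}{s + 0} = \frac{-26 + s}{s}$)
$\frac{L{\left(-78 \right)}}{F} = \frac{\frac{1}{-78} \left(-26 - 78\right)}{-1151} = \left(- \frac{1}{78}\right) \left(-104\right) \left(- \frac{1}{1151}\right) = \frac{4}{3} \left(- \frac{1}{1151}\right) = - \frac{4}{3453}$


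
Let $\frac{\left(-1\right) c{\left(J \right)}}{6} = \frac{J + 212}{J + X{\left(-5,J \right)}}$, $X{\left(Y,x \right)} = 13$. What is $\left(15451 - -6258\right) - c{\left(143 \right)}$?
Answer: $\frac{564789}{26} \approx 21723.0$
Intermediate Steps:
$c{\left(J \right)} = - \frac{6 \left(212 + J\right)}{13 + J}$ ($c{\left(J \right)} = - 6 \frac{J + 212}{J + 13} = - 6 \frac{212 + J}{13 + J} = - \frac{6 \left(212 + J\right)}{13 + J}$)
$\left(15451 - -6258\right) - c{\left(143 \right)} = \left(15451 - -6258\right) - \frac{6 \left(-212 - 143\right)}{13 + 143} = \left(15451 + 6258\right) - \frac{6 \left(-212 - 143\right)}{156} = 21709 - 6 \cdot \frac{1}{156} \left(-355\right) = 21709 - - \frac{355}{26} = 21709 + \frac{355}{26} = \frac{564789}{26}$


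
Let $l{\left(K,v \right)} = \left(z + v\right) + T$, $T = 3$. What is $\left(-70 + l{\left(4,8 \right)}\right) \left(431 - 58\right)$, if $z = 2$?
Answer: $-21261$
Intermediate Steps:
$l{\left(K,v \right)} = 5 + v$ ($l{\left(K,v \right)} = \left(2 + v\right) + 3 = 5 + v$)
$\left(-70 + l{\left(4,8 \right)}\right) \left(431 - 58\right) = \left(-70 + \left(5 + 8\right)\right) \left(431 - 58\right) = \left(-70 + 13\right) 373 = \left(-57\right) 373 = -21261$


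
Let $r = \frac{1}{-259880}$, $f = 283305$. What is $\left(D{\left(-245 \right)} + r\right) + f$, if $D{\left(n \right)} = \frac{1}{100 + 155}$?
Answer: $\frac{750978105065}{2650776} \approx 2.8331 \cdot 10^{5}$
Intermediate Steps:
$D{\left(n \right)} = \frac{1}{255}$
$r = - \frac{1}{259880} \approx -3.8479 \cdot 10^{-6}$
$\left(D{\left(-245 \right)} + r\right) + f = \left(\frac{1}{255} - \frac{1}{259880}\right) + 283305 = \frac{10385}{2650776} + 283305 = \frac{750978105065}{2650776}$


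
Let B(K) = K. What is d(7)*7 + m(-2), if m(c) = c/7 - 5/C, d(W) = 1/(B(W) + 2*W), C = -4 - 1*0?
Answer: 109/84 ≈ 1.2976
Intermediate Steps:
C = -4 (C = -4 + 0 = -4)
d(W) = 1/(3*W) (d(W) = 1/(W + 2*W) = 1/(3*W))
m(c) = 5/4 + c/7 (m(c) = c/7 - 5/(-4) = c*(⅐) - 5*(-¼) = c/7 + 5/4 = 5/4 + c/7)
d(7)*7 + m(-2) = ((⅓)/7)*7 + (5/4 + (⅐)*(-2)) = ((⅓)*(⅐))*7 + (5/4 - 2/7) = (1/21)*7 + 27/28 = ⅓ + 27/28 = 109/84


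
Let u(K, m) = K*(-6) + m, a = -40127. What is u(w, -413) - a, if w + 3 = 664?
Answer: 35748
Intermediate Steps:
w = 661 (w = -3 + 664 = 661)
u(K, m) = m - 6*K (u(K, m) = -6*K + m = m - 6*K)
u(w, -413) - a = (-413 - 6*661) - 1*(-40127) = (-413 - 3966) + 40127 = -4379 + 40127 = 35748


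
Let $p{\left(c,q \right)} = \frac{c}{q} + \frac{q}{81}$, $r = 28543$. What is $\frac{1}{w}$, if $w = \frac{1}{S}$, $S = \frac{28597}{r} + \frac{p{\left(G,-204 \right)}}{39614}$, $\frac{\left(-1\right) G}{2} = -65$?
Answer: $\frac{61168580069}{61057929708} \approx 1.0018$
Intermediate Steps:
$G = 130$ ($G = \left(-2\right) \left(-65\right) = 130$)
$p{\left(c,q \right)} = \frac{q}{81} + \frac{c}{q}$ ($p{\left(c,q \right)} = \frac{c}{q} + q \frac{1}{81} = \frac{c}{q} + \frac{q}{81} = \frac{q}{81} + \frac{c}{q}$)
$S = \frac{61168580069}{61057929708}$ ($S = \frac{28597}{28543} + \frac{\frac{1}{81} \left(-204\right) + \frac{130}{-204}}{39614} = 28597 \cdot \frac{1}{28543} + \left(- \frac{68}{27} + 130 \left(- \frac{1}{204}\right)\right) \frac{1}{39614} = \frac{28597}{28543} + \left(- \frac{68}{27} - \frac{65}{102}\right) \frac{1}{39614} = \frac{28597}{28543} - \frac{2897}{36365652} = \frac{61168580069}{61057929708} \approx 1.0018$)
$w = \frac{61057929708}{61168580069}$ ($w = \frac{1}{\frac{61168580069}{61057929708}} = \frac{61057929708}{61168580069} \approx 0.99819$)
$\frac{1}{w} = \frac{1}{\frac{61057929708}{61168580069}} = \frac{61168580069}{61057929708}$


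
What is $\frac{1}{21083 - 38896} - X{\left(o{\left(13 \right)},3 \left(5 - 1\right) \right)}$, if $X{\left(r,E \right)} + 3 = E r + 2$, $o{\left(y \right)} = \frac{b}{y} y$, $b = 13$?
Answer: $- \frac{2761016}{17813} \approx -155.0$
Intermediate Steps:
$o{\left(y \right)} = 13$ ($o{\left(y \right)} = \frac{13}{y} y = 13$)
$X{\left(r,E \right)} = -1 + E r$ ($X{\left(r,E \right)} = -3 + \left(E r + 2\right) = -3 + \left(2 + E r\right) = -1 + E r$)
$\frac{1}{21083 - 38896} - X{\left(o{\left(13 \right)},3 \left(5 - 1\right) \right)} = \frac{1}{21083 - 38896} - \left(-1 + 3 \left(5 - 1\right) 13\right) = \frac{1}{-17813} - \left(-1 + 3 \cdot 4 \cdot 13\right) = - \frac{1}{17813} - \left(-1 + 12 \cdot 13\right) = - \frac{1}{17813} - \left(-1 + 156\right) = - \frac{1}{17813} - 155 = - \frac{2761016}{17813}$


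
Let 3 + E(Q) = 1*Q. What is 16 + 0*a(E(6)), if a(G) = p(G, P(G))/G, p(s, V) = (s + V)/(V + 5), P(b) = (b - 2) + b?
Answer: 16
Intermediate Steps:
P(b) = -2 + 2*b (P(b) = (-2 + b) + b = -2 + 2*b)
E(Q) = -3 + Q (E(Q) = -3 + 1*Q = -3 + Q)
p(s, V) = (V + s)/(5 + V)
a(G) = (-2 + 3*G)/(G*(3 + 2*G)) (a(G) = (((-2 + 2*G) + G)/(5 + (-2 + 2*G)))/G = ((-2 + 3*G)/(3 + 2*G))/G = (-2 + 3*G)/(G*(3 + 2*G)))
16 + 0*a(E(6)) = 16 + 0*((-2 + 3*(-3 + 6))/((-3 + 6)*(3 + 2*(-3 + 6)))) = 16 + 0*((-2 + 3*3)/(3*(3 + 2*3))) = 16 + 0*((-2 + 9)/(3*(3 + 6))) = 16 + 0*((⅓)*7/9) = 16 + 0*((⅓)*(⅑)*7) = 16 + 0*(7/27) = 16 + 0 = 16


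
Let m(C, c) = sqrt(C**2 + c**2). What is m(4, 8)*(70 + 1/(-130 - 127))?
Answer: 71956*sqrt(5)/257 ≈ 626.06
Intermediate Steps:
m(4, 8)*(70 + 1/(-130 - 127)) = sqrt(4**2 + 8**2)*(70 + 1/(-130 - 127)) = sqrt(16 + 64)*(70 + 1/(-257)) = sqrt(80)*(70 - 1/257) = (4*sqrt(5))*(17989/257) = 71956*sqrt(5)/257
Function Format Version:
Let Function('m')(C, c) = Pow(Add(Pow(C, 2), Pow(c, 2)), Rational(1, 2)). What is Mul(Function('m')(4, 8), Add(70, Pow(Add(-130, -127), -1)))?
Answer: Mul(Rational(71956, 257), Pow(5, Rational(1, 2))) ≈ 626.06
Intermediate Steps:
Mul(Function('m')(4, 8), Add(70, Pow(Add(-130, -127), -1))) = Mul(Pow(Add(Pow(4, 2), Pow(8, 2)), Rational(1, 2)), Add(70, Pow(Add(-130, -127), -1))) = Mul(Pow(Add(16, 64), Rational(1, 2)), Add(70, Pow(-257, -1))) = Mul(Pow(80, Rational(1, 2)), Add(70, Rational(-1, 257))) = Mul(Mul(4, Pow(5, Rational(1, 2))), Rational(17989, 257)) = Mul(Rational(71956, 257), Pow(5, Rational(1, 2)))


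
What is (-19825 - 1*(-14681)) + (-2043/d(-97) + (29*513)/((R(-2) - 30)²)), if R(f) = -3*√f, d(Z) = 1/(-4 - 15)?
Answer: (-3301607*I + 673460*√2)/(2*(-49*I + 10*√2)) ≈ 33689.0 - 4.4938*I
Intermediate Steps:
d(Z) = -1/19 (d(Z) = 1/(-19) = -1/19)
(-19825 - 1*(-14681)) + (-2043/d(-97) + (29*513)/((R(-2) - 30)²)) = (-19825 - 1*(-14681)) + (-2043/(-1/19) + (29*513)/((-3*I*√2 - 30)²)) = (-19825 + 14681) + (-2043*(-19) + 14877/((-3*I*√2 - 30)²)) = -5144 + (38817 + 14877/((-3*I*√2 - 30)²)) = -5144 + (38817 + 14877/((-30 - 3*I*√2)²)) = -5144 + (38817 + 14877/(-30 - 3*I*√2)²) = 33673 + 14877/(-30 - 3*I*√2)²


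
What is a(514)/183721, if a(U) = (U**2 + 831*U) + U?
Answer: 691844/183721 ≈ 3.7657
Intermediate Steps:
a(U) = U**2 + 832*U
a(514)/183721 = (514*(832 + 514))/183721 = (514*1346)*(1/183721) = 691844*(1/183721) = 691844/183721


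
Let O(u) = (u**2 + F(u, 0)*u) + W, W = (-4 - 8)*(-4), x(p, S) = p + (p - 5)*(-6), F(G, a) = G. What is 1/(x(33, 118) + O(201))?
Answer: 1/80715 ≈ 1.2389e-5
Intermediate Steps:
x(p, S) = 30 - 5*p (x(p, S) = p + (-5 + p)*(-6) = p + (30 - 6*p) = 30 - 5*p)
W = 48 (W = -12*(-4) = 48)
O(u) = 48 + 2*u**2 (O(u) = (u**2 + u*u) + 48 = (u**2 + u**2) + 48 = 2*u**2 + 48 = 48 + 2*u**2)
1/(x(33, 118) + O(201)) = 1/((30 - 5*33) + (48 + 2*201**2)) = 1/((30 - 165) + (48 + 2*40401)) = 1/(-135 + (48 + 80802)) = 1/(-135 + 80850) = 1/80715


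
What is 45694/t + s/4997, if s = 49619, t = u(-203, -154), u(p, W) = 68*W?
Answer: 13239875/2378572 ≈ 5.5663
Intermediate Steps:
t = -10472 (t = 68*(-154) = -10472)
45694/t + s/4997 = 45694/(-10472) + 49619/4997 = 45694*(-1/10472) + 49619*(1/4997) = -2077/476 + 49619/4997 = 13239875/2378572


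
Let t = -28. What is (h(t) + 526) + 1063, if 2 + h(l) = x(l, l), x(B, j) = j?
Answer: 1559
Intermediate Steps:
h(l) = -2 + l
(h(t) + 526) + 1063 = ((-2 - 28) + 526) + 1063 = (-30 + 526) + 1063 = 496 + 1063 = 1559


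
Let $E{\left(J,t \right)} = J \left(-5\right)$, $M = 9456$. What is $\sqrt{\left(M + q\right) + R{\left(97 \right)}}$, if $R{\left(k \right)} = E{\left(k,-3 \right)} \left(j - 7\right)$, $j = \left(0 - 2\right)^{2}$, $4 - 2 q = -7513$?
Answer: $\frac{\sqrt{58678}}{2} \approx 121.12$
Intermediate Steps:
$q = \frac{7517}{2}$ ($q = 2 - - \frac{7513}{2} = 2 + \frac{7513}{2} = \frac{7517}{2} \approx 3758.5$)
$E{\left(J,t \right)} = - 5 J$
$j = 4$ ($j = \left(-2\right)^{2} = 4$)
$R{\left(k \right)} = 15 k$ ($R{\left(k \right)} = - 5 k \left(4 - 7\right) = - 5 k \left(-3\right) = 15 k$)
$\sqrt{\left(M + q\right) + R{\left(97 \right)}} = \sqrt{\left(9456 + \frac{7517}{2}\right) + 15 \cdot 97} = \sqrt{\frac{26429}{2} + 1455} = \sqrt{\frac{29339}{2}} = \frac{\sqrt{58678}}{2}$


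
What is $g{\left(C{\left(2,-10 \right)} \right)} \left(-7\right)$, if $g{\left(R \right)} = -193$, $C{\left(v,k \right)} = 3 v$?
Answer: $1351$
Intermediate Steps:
$g{\left(C{\left(2,-10 \right)} \right)} \left(-7\right) = \left(-193\right) \left(-7\right) = 1351$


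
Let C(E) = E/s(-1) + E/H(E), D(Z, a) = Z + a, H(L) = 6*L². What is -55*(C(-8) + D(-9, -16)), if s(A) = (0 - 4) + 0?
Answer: 60775/48 ≈ 1266.1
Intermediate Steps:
s(A) = -4 (s(A) = -4 + 0 = -4)
C(E) = -E/4 + 1/(6*E) (C(E) = E/(-4) + E/((6*E²)) = E*(-¼) + E*(1/(6*E²)) = -E/4 + 1/(6*E))
-55*(C(-8) + D(-9, -16)) = -55*((-¼*(-8) + (⅙)/(-8)) + (-9 - 16)) = -55*((2 + (⅙)*(-⅛)) - 25) = -55*((2 - 1/48) - 25) = -55*(95/48 - 25) = -55*(-1105/48) = 60775/48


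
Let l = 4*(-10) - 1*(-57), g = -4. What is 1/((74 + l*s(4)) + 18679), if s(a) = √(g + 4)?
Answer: 1/18753 ≈ 5.3325e-5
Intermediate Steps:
l = 17 (l = -40 + 57 = 17)
s(a) = 0 (s(a) = √(-4 + 4) = √0 = 0)
1/((74 + l*s(4)) + 18679) = 1/((74 + 17*0) + 18679) = 1/((74 + 0) + 18679) = 1/(74 + 18679) = 1/18753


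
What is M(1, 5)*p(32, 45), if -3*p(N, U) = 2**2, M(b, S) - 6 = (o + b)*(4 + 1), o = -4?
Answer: 12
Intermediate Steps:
M(b, S) = -14 + 5*b (M(b, S) = 6 + (-4 + b)*(4 + 1) = 6 + (-4 + b)*5 = 6 + (-20 + 5*b) = -14 + 5*b)
p(N, U) = -4/3 (p(N, U) = -1/3*2**2 = -1/3*4 = -4/3)
M(1, 5)*p(32, 45) = (-14 + 5*1)*(-4/3) = (-14 + 5)*(-4/3) = -9*(-4/3) = 12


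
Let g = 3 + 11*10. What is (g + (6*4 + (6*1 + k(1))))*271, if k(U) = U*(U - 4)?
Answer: 37940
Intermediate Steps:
k(U) = U*(-4 + U)
g = 113 (g = 3 + 110 = 113)
(g + (6*4 + (6*1 + k(1))))*271 = (113 + (6*4 + (6*1 + 1*(-4 + 1))))*271 = (113 + (24 + (6 + 1*(-3))))*271 = (113 + (24 + (6 - 3)))*271 = (113 + (24 + 3))*271 = (113 + 27)*271 = 140*271 = 37940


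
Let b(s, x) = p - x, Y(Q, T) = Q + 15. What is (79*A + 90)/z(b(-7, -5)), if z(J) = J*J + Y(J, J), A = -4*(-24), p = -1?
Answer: 7674/35 ≈ 219.26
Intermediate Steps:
A = 96
Y(Q, T) = 15 + Q
b(s, x) = -1 - x
z(J) = 15 + J + J**2 (z(J) = J*J + (15 + J) = J**2 + (15 + J) = 15 + J + J**2)
(79*A + 90)/z(b(-7, -5)) = (79*96 + 90)/(15 + (-1 - 1*(-5)) + (-1 - 1*(-5))**2) = (7584 + 90)/(15 + (-1 + 5) + (-1 + 5)**2) = 7674/(15 + 4 + 4**2) = 7674/(15 + 4 + 16) = 7674/35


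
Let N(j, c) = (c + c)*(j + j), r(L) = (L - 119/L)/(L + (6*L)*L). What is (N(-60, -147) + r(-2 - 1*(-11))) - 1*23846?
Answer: 50938432/4455 ≈ 11434.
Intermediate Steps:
r(L) = (L - 119/L)/(L + 6*L**2)
N(j, c) = 4*c*j (N(j, c) = (2*c)*(2*j) = 4*c*j)
(N(-60, -147) + r(-2 - 1*(-11))) - 1*23846 = (4*(-147)*(-60) + (-119 + (-2 - 1*(-11))**2)/((-2 - 1*(-11))**2*(1 + 6*(-2 - 1*(-11))))) - 1*23846 = (35280 + (-119 + (-2 + 11)**2)/((-2 + 11)**2*(1 + 6*(-2 + 11)))) - 23846 = (35280 + (-119 + 9**2)/(9**2*(1 + 6*9))) - 23846 = (35280 + (-119 + 81)/(81*(1 + 54))) - 23846 = (35280 + (1/81)*(-38)/55) - 23846 = (35280 + (1/81)*(1/55)*(-38)) - 23846 = (35280 - 38/4455) - 23846 = 157172362/4455 - 23846 = 50938432/4455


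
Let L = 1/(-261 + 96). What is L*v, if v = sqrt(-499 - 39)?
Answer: -I*sqrt(538)/165 ≈ -0.14057*I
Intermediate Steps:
L = -1/165 (L = 1/(-165) = -1/165 ≈ -0.0060606)
v = I*sqrt(538) (v = sqrt(-538) = I*sqrt(538) ≈ 23.195*I)
L*v = -I*sqrt(538)/165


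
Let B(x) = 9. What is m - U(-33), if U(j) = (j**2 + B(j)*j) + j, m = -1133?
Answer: -1892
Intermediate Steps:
U(j) = j**2 + 10*j (U(j) = (j**2 + 9*j) + j = j**2 + 10*j)
m - U(-33) = -1133 - (-33)*(10 - 33) = -1133 - (-33)*(-23) = -1133 - 1*759 = -1133 - 759 = -1892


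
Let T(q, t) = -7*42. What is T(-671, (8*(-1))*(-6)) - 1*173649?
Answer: -173943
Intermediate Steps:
T(q, t) = -294
T(-671, (8*(-1))*(-6)) - 1*173649 = -294 - 1*173649 = -294 - 173649 = -173943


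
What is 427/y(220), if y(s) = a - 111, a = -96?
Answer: -427/207 ≈ -2.0628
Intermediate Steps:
y(s) = -207 (y(s) = -96 - 111 = -207)
427/y(220) = 427/(-207) = 427*(-1/207) = -427/207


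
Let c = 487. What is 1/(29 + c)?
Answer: 1/516 ≈ 0.0019380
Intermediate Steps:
1/(29 + c) = 1/(29 + 487) = 1/516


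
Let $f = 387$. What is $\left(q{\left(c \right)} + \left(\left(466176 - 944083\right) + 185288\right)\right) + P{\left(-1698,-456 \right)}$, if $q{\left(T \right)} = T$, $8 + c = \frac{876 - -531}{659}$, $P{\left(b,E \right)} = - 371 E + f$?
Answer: $- \frac{81097769}{659} \approx -1.2306 \cdot 10^{5}$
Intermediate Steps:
$P{\left(b,E \right)} = 387 - 371 E$ ($P{\left(b,E \right)} = - 371 E + 387 = 387 - 371 E$)
$c = - \frac{3865}{659}$ ($c = -8 + \frac{876 - -531}{659} = -8 + \left(876 + 531\right) \frac{1}{659} = -8 + 1407 \cdot \frac{1}{659} = -8 + \frac{1407}{659} = - \frac{3865}{659} \approx -5.8649$)
$\left(q{\left(c \right)} + \left(\left(466176 - 944083\right) + 185288\right)\right) + P{\left(-1698,-456 \right)} = \left(- \frac{3865}{659} + \left(\left(466176 - 944083\right) + 185288\right)\right) + \left(387 - -169176\right) = \left(- \frac{3865}{659} + \left(-477907 + 185288\right)\right) + \left(387 + 169176\right) = \left(- \frac{3865}{659} - 292619\right) + 169563 = - \frac{192839786}{659} + 169563 = - \frac{81097769}{659}$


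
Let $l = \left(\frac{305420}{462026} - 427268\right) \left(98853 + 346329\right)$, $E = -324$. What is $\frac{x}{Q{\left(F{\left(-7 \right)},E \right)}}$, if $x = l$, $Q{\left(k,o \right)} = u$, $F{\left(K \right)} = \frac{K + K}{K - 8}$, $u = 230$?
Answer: $- \frac{21970691016904434}{26566495} \approx -8.2701 \cdot 10^{8}$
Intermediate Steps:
$F{\left(K \right)} = \frac{2 K}{-8 + K}$
$Q{\left(k,o \right)} = 230$
$l = - \frac{43941382033808868}{231013}$ ($l = \left(305420 \cdot \frac{1}{462026} - 427268\right) 445182 = \left(\frac{152710}{231013} - 427268\right) 445182 = \left(- \frac{98704309774}{231013}\right) 445182 = - \frac{43941382033808868}{231013} \approx -1.9021 \cdot 10^{11}$)
$x = - \frac{43941382033808868}{231013} \approx -1.9021 \cdot 10^{11}$
$\frac{x}{Q{\left(F{\left(-7 \right)},E \right)}} = - \frac{43941382033808868}{231013 \cdot 230} = \left(- \frac{43941382033808868}{231013}\right) \frac{1}{230} = - \frac{21970691016904434}{26566495}$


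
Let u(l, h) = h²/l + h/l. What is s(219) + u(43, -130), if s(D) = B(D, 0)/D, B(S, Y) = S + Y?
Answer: 391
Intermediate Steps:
u(l, h) = h/l + h²/l
s(D) = 1 (s(D) = (D + 0)/D = D/D = 1)
s(219) + u(43, -130) = 1 - 130*(1 - 130)/43 = 1 - 130*1/43*(-129) = 1 + 390 = 391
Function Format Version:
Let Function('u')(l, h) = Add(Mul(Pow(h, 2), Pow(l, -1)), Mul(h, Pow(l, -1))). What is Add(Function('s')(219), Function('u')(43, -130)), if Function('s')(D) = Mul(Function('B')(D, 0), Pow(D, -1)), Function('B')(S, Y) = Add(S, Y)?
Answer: 391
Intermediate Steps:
Function('u')(l, h) = Add(Mul(h, Pow(l, -1)), Mul(Pow(h, 2), Pow(l, -1)))
Function('s')(D) = 1 (Function('s')(D) = Mul(Add(D, 0), Pow(D, -1)) = Mul(D, Pow(D, -1)) = 1)
Add(Function('s')(219), Function('u')(43, -130)) = Add(1, Mul(-130, Pow(43, -1), Add(1, -130))) = Add(1, Mul(-130, Rational(1, 43), -129)) = Add(1, 390) = 391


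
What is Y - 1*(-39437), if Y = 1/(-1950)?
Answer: 76902149/1950 ≈ 39437.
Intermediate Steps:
Y = -1/1950 ≈ -0.00051282
Y - 1*(-39437) = -1/1950 - 1*(-39437) = -1/1950 + 39437 = 76902149/1950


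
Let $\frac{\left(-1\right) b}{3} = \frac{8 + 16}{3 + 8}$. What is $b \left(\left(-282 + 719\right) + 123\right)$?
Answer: $- \frac{40320}{11} \approx -3665.5$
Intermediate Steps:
$b = - \frac{72}{11}$ ($b = - 3 \frac{8 + 16}{3 + 8} = - 3 \cdot \frac{24}{11} = - 3 \cdot 24 \cdot \frac{1}{11} = \left(-3\right) \frac{24}{11} = - \frac{72}{11} \approx -6.5455$)
$b \left(\left(-282 + 719\right) + 123\right) = - \frac{72 \left(\left(-282 + 719\right) + 123\right)}{11} = - \frac{72 \left(437 + 123\right)}{11} = \left(- \frac{72}{11}\right) 560 = - \frac{40320}{11}$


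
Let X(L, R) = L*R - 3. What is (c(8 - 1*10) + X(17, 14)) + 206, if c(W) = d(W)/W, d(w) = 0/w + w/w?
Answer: 881/2 ≈ 440.50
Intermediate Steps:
X(L, R) = -3 + L*R
d(w) = 1 (d(w) = 0 + 1 = 1)
c(W) = 1/W
(c(8 - 1*10) + X(17, 14)) + 206 = (1/(8 - 1*10) + (-3 + 17*14)) + 206 = (1/(8 - 10) + (-3 + 238)) + 206 = (1/(-2) + 235) + 206 = (-1/2 + 235) + 206 = 469/2 + 206 = 881/2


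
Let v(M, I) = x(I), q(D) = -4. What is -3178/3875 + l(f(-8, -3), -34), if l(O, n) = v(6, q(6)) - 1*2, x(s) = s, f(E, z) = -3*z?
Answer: -26428/3875 ≈ -6.8201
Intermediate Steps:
v(M, I) = I
l(O, n) = -6 (l(O, n) = -4 - 1*2 = -4 - 2 = -6)
-3178/3875 + l(f(-8, -3), -34) = -3178/3875 - 6 = -26428/3875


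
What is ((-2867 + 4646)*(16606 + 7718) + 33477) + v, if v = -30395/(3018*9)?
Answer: 1176274092031/27162 ≈ 4.3306e+7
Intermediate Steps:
v = -30395/27162 ≈ -1.1190
((-2867 + 4646)*(16606 + 7718) + 33477) + v = ((-2867 + 4646)*(16606 + 7718) + 33477) - 30395/27162 = (1779*24324 + 33477) - 30395/27162 = (43272396 + 33477) - 30395/27162 = 43305873 - 30395/27162 = 1176274092031/27162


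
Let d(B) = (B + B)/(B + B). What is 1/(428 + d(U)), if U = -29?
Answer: 1/429 ≈ 0.0023310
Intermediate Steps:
d(B) = 1 (d(B) = (2*B)/((2*B)) = (2*B)*(1/(2*B)) = 1)
1/(428 + d(U)) = 1/(428 + 1) = 1/429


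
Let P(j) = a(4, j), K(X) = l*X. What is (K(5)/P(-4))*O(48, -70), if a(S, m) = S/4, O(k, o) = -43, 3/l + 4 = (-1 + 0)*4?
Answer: 645/8 ≈ 80.625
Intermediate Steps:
l = -3/8 (l = 3/(-4 + (-1 + 0)*4) = 3/(-4 - 1*4) = 3/(-4 - 4) = 3/(-8) = 3*(-1/8) = -3/8 ≈ -0.37500)
K(X) = -3*X/8
a(S, m) = S/4 (a(S, m) = S*(1/4) = S/4)
P(j) = 1 (P(j) = (1/4)*4 = 1)
(K(5)/P(-4))*O(48, -70) = (-3/8*5/1)*(-43) = -15/8*1*(-43) = -15/8*(-43) = 645/8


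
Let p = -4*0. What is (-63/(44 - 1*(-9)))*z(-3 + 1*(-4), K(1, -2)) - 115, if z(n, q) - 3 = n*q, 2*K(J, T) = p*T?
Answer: -6284/53 ≈ -118.57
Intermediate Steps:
p = 0
K(J, T) = 0 (K(J, T) = (0*T)/2 = (½)*0 = 0)
z(n, q) = 3 + n*q
(-63/(44 - 1*(-9)))*z(-3 + 1*(-4), K(1, -2)) - 115 = (-63/(44 - 1*(-9)))*(3 + (-3 + 1*(-4))*0) - 115 = (-63/(44 + 9))*(3 + (-3 - 4)*0) - 115 = (-63/53)*(3 - 7*0) - 115 = (-63*1/53)*(3 + 0) - 115 = -63/53*3 - 115 = -189/53 - 115 = -6284/53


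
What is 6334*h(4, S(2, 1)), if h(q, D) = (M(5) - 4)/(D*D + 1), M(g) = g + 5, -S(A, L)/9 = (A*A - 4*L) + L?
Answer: 19002/41 ≈ 463.46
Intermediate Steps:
S(A, L) = -9*A**2 + 27*L (S(A, L) = -9*((A*A - 4*L) + L) = -9*((A**2 - 4*L) + L) = -9*(A**2 - 3*L) = -9*A**2 + 27*L)
M(g) = 5 + g
h(q, D) = 6/(1 + D**2) (h(q, D) = ((5 + 5) - 4)/(D*D + 1) = (10 - 4)/(D**2 + 1) = 6/(1 + D**2))
6334*h(4, S(2, 1)) = 6334*(6/(1 + (-9*2**2 + 27*1)**2)) = 6334*(6/(1 + (-9*4 + 27)**2)) = 6334*(6/(1 + (-36 + 27)**2)) = 6334*(6/(1 + (-9)**2)) = 6334*(6/(1 + 81)) = 6334*(6/82) = 6334*(6*(1/82)) = 6334*(3/41) = 19002/41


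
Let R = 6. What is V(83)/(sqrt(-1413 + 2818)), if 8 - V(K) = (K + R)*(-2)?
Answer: 186*sqrt(1405)/1405 ≈ 4.9622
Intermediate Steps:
V(K) = 20 + 2*K (V(K) = 8 - (K + 6)*(-2) = 8 - (6 + K)*(-2) = 8 - (-12 - 2*K) = 8 + (12 + 2*K) = 20 + 2*K)
V(83)/(sqrt(-1413 + 2818)) = (20 + 2*83)/(sqrt(-1413 + 2818)) = (20 + 166)/(sqrt(1405)) = 186*(sqrt(1405)/1405) = 186*sqrt(1405)/1405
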